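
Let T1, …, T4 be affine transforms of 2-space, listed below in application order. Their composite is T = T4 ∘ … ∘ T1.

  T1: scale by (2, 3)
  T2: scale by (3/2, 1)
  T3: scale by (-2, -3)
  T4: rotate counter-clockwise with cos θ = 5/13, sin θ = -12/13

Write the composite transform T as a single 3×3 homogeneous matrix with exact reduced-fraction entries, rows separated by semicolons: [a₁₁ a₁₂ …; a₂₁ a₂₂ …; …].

T = [-30/13 -108/13 0; 72/13 -45/13 0; 0 0 1]

T1 = [2 0 0; 0 3 0; 0 0 1]
T2·T1 = [3 0 0; 0 3 0; 0 0 1]
T3·…·T1 = [-6 0 0; 0 -9 0; 0 0 1]
T4·…·T1 = [-30/13 -108/13 0; 72/13 -45/13 0; 0 0 1]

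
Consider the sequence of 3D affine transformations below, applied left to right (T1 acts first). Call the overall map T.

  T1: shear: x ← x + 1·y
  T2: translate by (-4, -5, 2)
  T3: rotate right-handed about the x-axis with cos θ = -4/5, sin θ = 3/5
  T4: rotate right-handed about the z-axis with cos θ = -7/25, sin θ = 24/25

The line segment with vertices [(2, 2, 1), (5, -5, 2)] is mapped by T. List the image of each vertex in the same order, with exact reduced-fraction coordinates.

image vertices: (-72/125, -21/125, -21/5), (-532/125, -676/125, -46/5)

T1 shear: x ← x + 1·y: (2, 2, 1) → (4, 2, 1); (5, -5, 2) → (0, -5, 2)
T2 translate by (-4, -5, 2): (4, 2, 1) → (0, -3, 3); (0, -5, 2) → (-4, -10, 4)
T3 rotate right-handed about the x-axis with cos θ = -4/5, sin θ = 3/5: (0, -3, 3) → (0, 3/5, -21/5); (-4, -10, 4) → (-4, 28/5, -46/5)
T4 rotate right-handed about the z-axis with cos θ = -7/25, sin θ = 24/25: (0, 3/5, -21/5) → (-72/125, -21/125, -21/5); (-4, 28/5, -46/5) → (-532/125, -676/125, -46/5)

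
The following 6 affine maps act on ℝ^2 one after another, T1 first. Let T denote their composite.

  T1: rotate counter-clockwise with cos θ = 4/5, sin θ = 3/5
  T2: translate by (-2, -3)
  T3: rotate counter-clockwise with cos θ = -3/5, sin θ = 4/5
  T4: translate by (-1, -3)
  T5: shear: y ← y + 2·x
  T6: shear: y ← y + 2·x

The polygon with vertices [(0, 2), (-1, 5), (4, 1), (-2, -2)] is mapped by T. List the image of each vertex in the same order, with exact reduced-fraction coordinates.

T1 rotate counter-clockwise with cos θ = 4/5, sin θ = 3/5: (0, 2) → (-6/5, 8/5); (-1, 5) → (-19/5, 17/5); (4, 1) → (13/5, 16/5); (-2, -2) → (-2/5, -14/5)
T2 translate by (-2, -3): (-6/5, 8/5) → (-16/5, -7/5); (-19/5, 17/5) → (-29/5, 2/5); (13/5, 16/5) → (3/5, 1/5); (-2/5, -14/5) → (-12/5, -29/5)
T3 rotate counter-clockwise with cos θ = -3/5, sin θ = 4/5: (-16/5, -7/5) → (76/25, -43/25); (-29/5, 2/5) → (79/25, -122/25); (3/5, 1/5) → (-13/25, 9/25); (-12/5, -29/5) → (152/25, 39/25)
T4 translate by (-1, -3): (76/25, -43/25) → (51/25, -118/25); (79/25, -122/25) → (54/25, -197/25); (-13/25, 9/25) → (-38/25, -66/25); (152/25, 39/25) → (127/25, -36/25)
T5 shear: y ← y + 2·x: (51/25, -118/25) → (51/25, -16/25); (54/25, -197/25) → (54/25, -89/25); (-38/25, -66/25) → (-38/25, -142/25); (127/25, -36/25) → (127/25, 218/25)
T6 shear: y ← y + 2·x: (51/25, -16/25) → (51/25, 86/25); (54/25, -89/25) → (54/25, 19/25); (-38/25, -142/25) → (-38/25, -218/25); (127/25, 218/25) → (127/25, 472/25)

image vertices: (51/25, 86/25), (54/25, 19/25), (-38/25, -218/25), (127/25, 472/25)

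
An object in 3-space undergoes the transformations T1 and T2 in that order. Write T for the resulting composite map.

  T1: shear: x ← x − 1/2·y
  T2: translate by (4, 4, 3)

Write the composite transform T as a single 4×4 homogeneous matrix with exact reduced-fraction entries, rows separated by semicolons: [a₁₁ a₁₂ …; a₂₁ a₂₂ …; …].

T1 = [1 -1/2 0 0; 0 1 0 0; 0 0 1 0; 0 0 0 1]
T2·T1 = [1 -1/2 0 4; 0 1 0 4; 0 0 1 3; 0 0 0 1]

T = [1 -1/2 0 4; 0 1 0 4; 0 0 1 3; 0 0 0 1]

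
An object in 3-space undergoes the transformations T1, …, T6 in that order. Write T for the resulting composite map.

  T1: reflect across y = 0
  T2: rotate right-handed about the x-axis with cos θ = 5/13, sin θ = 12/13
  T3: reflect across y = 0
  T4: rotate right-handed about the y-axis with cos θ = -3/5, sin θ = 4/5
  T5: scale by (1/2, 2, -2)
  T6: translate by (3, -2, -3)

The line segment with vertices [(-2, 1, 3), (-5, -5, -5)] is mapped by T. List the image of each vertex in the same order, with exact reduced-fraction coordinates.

T1 reflect across y = 0: (-2, 1, 3) → (-2, -1, 3); (-5, -5, -5) → (-5, 5, -5)
T2 rotate right-handed about the x-axis with cos θ = 5/13, sin θ = 12/13: (-2, -1, 3) → (-2, -41/13, 3/13); (-5, 5, -5) → (-5, 85/13, 35/13)
T3 reflect across y = 0: (-2, -41/13, 3/13) → (-2, 41/13, 3/13); (-5, 85/13, 35/13) → (-5, -85/13, 35/13)
T4 rotate right-handed about the y-axis with cos θ = -3/5, sin θ = 4/5: (-2, 41/13, 3/13) → (18/13, 41/13, 19/13); (-5, -85/13, 35/13) → (67/13, -85/13, 31/13)
T5 scale by (1/2, 2, -2): (18/13, 41/13, 19/13) → (9/13, 82/13, -38/13); (67/13, -85/13, 31/13) → (67/26, -170/13, -62/13)
T6 translate by (3, -2, -3): (9/13, 82/13, -38/13) → (48/13, 56/13, -77/13); (67/26, -170/13, -62/13) → (145/26, -196/13, -101/13)

image vertices: (48/13, 56/13, -77/13), (145/26, -196/13, -101/13)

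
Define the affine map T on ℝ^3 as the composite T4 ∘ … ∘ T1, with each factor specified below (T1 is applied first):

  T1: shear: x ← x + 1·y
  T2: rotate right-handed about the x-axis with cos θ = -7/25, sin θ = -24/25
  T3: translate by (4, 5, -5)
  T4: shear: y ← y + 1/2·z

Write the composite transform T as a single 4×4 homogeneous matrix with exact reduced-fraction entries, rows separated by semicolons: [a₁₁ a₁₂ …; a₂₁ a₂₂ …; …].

T = [1 1 0 4; 0 -19/25 41/50 5/2; 0 -24/25 -7/25 -5; 0 0 0 1]

T1 = [1 1 0 0; 0 1 0 0; 0 0 1 0; 0 0 0 1]
T2·T1 = [1 1 0 0; 0 -7/25 24/25 0; 0 -24/25 -7/25 0; 0 0 0 1]
T3·…·T1 = [1 1 0 4; 0 -7/25 24/25 5; 0 -24/25 -7/25 -5; 0 0 0 1]
T4·…·T1 = [1 1 0 4; 0 -19/25 41/50 5/2; 0 -24/25 -7/25 -5; 0 0 0 1]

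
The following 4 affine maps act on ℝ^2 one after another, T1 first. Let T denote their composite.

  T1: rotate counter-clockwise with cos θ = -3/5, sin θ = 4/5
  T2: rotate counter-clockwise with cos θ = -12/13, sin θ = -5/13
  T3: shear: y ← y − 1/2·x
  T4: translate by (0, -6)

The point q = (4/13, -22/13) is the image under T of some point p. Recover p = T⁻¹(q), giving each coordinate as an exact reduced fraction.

T1 = [-3/5 -4/5 0; 4/5 -3/5 0; 0 0 1]
T2·T1 = [56/65 33/65 0; -33/65 56/65 0; 0 0 1]
T3·…·T1 = [56/65 33/65 0; -61/65 79/130 0; 0 0 1]
T4·…·T1 = [56/65 33/65 0; -61/65 79/130 -6; 0 0 1]
det M = 1; M⁻¹ = [79/130 -33/65 -198/65; 61/65 56/65 336/65; 0 0 1]
M⁻¹ · (4/13, -22/13)ᵀ = (-2, 4)ᵀ

p = (-2, 4)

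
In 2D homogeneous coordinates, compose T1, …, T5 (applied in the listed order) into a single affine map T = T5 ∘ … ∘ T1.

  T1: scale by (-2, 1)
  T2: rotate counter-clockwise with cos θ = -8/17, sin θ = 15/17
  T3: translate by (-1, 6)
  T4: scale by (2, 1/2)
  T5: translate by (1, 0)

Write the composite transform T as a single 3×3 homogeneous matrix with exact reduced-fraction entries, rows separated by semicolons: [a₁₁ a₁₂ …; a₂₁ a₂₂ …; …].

T = [32/17 -30/17 -1; -15/17 -4/17 3; 0 0 1]

T1 = [-2 0 0; 0 1 0; 0 0 1]
T2·T1 = [16/17 -15/17 0; -30/17 -8/17 0; 0 0 1]
T3·…·T1 = [16/17 -15/17 -1; -30/17 -8/17 6; 0 0 1]
T4·…·T1 = [32/17 -30/17 -2; -15/17 -4/17 3; 0 0 1]
T5·…·T1 = [32/17 -30/17 -1; -15/17 -4/17 3; 0 0 1]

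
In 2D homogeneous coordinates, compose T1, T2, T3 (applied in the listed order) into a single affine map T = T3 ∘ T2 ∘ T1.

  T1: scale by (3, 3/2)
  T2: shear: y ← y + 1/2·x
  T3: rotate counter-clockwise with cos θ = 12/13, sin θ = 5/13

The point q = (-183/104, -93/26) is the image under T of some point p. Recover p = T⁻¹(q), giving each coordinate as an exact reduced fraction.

T1 = [3 0 0; 0 3/2 0; 0 0 1]
T2·T1 = [3 0 0; 3/2 3/2 0; 0 0 1]
T3·…·T1 = [57/26 -15/26 0; 33/13 18/13 0; 0 0 1]
det M = 9/2; M⁻¹ = [4/13 5/39 0; -22/39 19/39 0; 0 0 1]
M⁻¹ · (-183/104, -93/26)ᵀ = (-1, -3/4)ᵀ

p = (-1, -3/4)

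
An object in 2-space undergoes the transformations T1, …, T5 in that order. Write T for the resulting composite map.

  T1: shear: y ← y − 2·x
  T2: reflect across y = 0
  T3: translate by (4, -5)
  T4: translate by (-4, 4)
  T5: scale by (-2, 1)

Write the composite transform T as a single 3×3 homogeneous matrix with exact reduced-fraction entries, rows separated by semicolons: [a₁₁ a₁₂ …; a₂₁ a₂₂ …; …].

T = [-2 0 0; 2 -1 -1; 0 0 1]

T1 = [1 0 0; -2 1 0; 0 0 1]
T2·T1 = [1 0 0; 2 -1 0; 0 0 1]
T3·…·T1 = [1 0 4; 2 -1 -5; 0 0 1]
T4·…·T1 = [1 0 0; 2 -1 -1; 0 0 1]
T5·…·T1 = [-2 0 0; 2 -1 -1; 0 0 1]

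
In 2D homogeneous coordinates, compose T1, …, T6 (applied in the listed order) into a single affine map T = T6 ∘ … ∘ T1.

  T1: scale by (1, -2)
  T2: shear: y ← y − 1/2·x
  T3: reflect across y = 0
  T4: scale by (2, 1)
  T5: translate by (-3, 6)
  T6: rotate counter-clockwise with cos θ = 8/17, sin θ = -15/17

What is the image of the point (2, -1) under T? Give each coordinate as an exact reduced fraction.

T(p) = (83/17, 25/17)

T1 scale by (1, -2): (2, -1) → (2, 2)
T2 shear: y ← y − 1/2·x: (2, 2) → (2, 1)
T3 reflect across y = 0: (2, 1) → (2, -1)
T4 scale by (2, 1): (2, -1) → (4, -1)
T5 translate by (-3, 6): (4, -1) → (1, 5)
T6 rotate counter-clockwise with cos θ = 8/17, sin θ = -15/17: (1, 5) → (83/17, 25/17)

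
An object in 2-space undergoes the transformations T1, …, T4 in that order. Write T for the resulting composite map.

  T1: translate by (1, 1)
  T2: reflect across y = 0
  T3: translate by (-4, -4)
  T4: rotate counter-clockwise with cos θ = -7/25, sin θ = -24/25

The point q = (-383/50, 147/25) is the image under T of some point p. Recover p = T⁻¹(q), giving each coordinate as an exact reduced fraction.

p = (-1/2, 4)

T1 = [1 0 1; 0 1 1; 0 0 1]
T2·T1 = [1 0 1; 0 -1 -1; 0 0 1]
T3·…·T1 = [1 0 -3; 0 -1 -5; 0 0 1]
T4·…·T1 = [-7/25 -24/25 -99/25; -24/25 7/25 107/25; 0 0 1]
det M = -1; M⁻¹ = [-7/25 -24/25 3; -24/25 7/25 -5; 0 0 1]
M⁻¹ · (-383/50, 147/25)ᵀ = (-1/2, 4)ᵀ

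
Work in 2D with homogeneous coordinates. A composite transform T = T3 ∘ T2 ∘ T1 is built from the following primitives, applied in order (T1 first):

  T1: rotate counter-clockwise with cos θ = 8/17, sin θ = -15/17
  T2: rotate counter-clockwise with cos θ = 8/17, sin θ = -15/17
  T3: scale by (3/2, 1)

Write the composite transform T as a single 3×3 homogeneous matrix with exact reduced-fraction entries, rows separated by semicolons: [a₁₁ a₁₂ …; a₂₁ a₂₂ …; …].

T = [-483/578 360/289 0; -240/289 -161/289 0; 0 0 1]

T1 = [8/17 15/17 0; -15/17 8/17 0; 0 0 1]
T2·T1 = [-161/289 240/289 0; -240/289 -161/289 0; 0 0 1]
T3·…·T1 = [-483/578 360/289 0; -240/289 -161/289 0; 0 0 1]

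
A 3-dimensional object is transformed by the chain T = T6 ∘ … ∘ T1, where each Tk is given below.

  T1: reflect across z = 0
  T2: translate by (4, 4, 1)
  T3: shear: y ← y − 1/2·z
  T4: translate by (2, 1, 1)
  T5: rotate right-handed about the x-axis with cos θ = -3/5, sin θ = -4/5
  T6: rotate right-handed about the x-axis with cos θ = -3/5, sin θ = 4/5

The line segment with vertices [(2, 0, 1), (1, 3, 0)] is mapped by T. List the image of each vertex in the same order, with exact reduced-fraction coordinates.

T1 reflect across z = 0: (2, 0, 1) → (2, 0, -1); (1, 3, 0) → (1, 3, 0)
T2 translate by (4, 4, 1): (2, 0, -1) → (6, 4, 0); (1, 3, 0) → (5, 7, 1)
T3 shear: y ← y − 1/2·z: (6, 4, 0) → (6, 4, 0); (5, 7, 1) → (5, 13/2, 1)
T4 translate by (2, 1, 1): (6, 4, 0) → (8, 5, 1); (5, 13/2, 1) → (7, 15/2, 2)
T5 rotate right-handed about the x-axis with cos θ = -3/5, sin θ = -4/5: (8, 5, 1) → (8, -11/5, -23/5); (7, 15/2, 2) → (7, -29/10, -36/5)
T6 rotate right-handed about the x-axis with cos θ = -3/5, sin θ = 4/5: (8, -11/5, -23/5) → (8, 5, 1); (7, -29/10, -36/5) → (7, 15/2, 2)

image vertices: (8, 5, 1), (7, 15/2, 2)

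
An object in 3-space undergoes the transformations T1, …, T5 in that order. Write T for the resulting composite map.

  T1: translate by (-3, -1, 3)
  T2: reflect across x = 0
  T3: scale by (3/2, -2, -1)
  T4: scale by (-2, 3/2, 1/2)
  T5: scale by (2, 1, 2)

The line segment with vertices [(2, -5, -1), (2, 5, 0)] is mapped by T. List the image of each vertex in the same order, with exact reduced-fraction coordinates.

T1 translate by (-3, -1, 3): (2, -5, -1) → (-1, -6, 2); (2, 5, 0) → (-1, 4, 3)
T2 reflect across x = 0: (-1, -6, 2) → (1, -6, 2); (-1, 4, 3) → (1, 4, 3)
T3 scale by (3/2, -2, -1): (1, -6, 2) → (3/2, 12, -2); (1, 4, 3) → (3/2, -8, -3)
T4 scale by (-2, 3/2, 1/2): (3/2, 12, -2) → (-3, 18, -1); (3/2, -8, -3) → (-3, -12, -3/2)
T5 scale by (2, 1, 2): (-3, 18, -1) → (-6, 18, -2); (-3, -12, -3/2) → (-6, -12, -3)

image vertices: (-6, 18, -2), (-6, -12, -3)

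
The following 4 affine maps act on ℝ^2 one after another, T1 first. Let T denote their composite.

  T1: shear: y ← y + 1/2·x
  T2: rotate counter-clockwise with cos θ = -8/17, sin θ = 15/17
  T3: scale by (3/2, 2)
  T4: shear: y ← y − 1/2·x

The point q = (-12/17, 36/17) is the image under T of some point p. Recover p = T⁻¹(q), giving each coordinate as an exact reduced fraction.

p = (1, -1/2)

T1 = [1 0 0; 1/2 1 0; 0 0 1]
T2·T1 = [-31/34 -15/17 0; 11/17 -8/17 0; 0 0 1]
T3·…·T1 = [-93/68 -45/34 0; 22/17 -16/17 0; 0 0 1]
T4·…·T1 = [-93/68 -45/34 0; 269/136 -19/68 0; 0 0 1]
det M = 3; M⁻¹ = [-19/204 15/34 0; -269/408 -31/68 0; 0 0 1]
M⁻¹ · (-12/17, 36/17)ᵀ = (1, -1/2)ᵀ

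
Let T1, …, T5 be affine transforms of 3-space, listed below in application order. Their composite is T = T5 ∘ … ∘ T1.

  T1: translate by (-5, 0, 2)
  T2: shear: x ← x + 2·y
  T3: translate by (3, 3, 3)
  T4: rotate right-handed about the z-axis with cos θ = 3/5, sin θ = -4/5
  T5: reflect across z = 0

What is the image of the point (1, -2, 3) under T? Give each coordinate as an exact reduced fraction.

T1 translate by (-5, 0, 2): (1, -2, 3) → (-4, -2, 5)
T2 shear: x ← x + 2·y: (-4, -2, 5) → (-8, -2, 5)
T3 translate by (3, 3, 3): (-8, -2, 5) → (-5, 1, 8)
T4 rotate right-handed about the z-axis with cos θ = 3/5, sin θ = -4/5: (-5, 1, 8) → (-11/5, 23/5, 8)
T5 reflect across z = 0: (-11/5, 23/5, 8) → (-11/5, 23/5, -8)

T(p) = (-11/5, 23/5, -8)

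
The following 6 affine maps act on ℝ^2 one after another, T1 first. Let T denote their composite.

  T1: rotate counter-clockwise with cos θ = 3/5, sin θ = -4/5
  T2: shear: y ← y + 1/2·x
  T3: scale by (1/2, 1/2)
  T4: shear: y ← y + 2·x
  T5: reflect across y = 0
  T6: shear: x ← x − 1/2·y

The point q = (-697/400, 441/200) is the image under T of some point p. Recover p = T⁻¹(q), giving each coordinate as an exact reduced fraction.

p = (1/5, -7/4)

T1 = [3/5 4/5 0; -4/5 3/5 0; 0 0 1]
T2·T1 = [3/5 4/5 0; -1/2 1 0; 0 0 1]
T3·…·T1 = [3/10 2/5 0; -1/4 1/2 0; 0 0 1]
T4·…·T1 = [3/10 2/5 0; 7/20 13/10 0; 0 0 1]
T5·…·T1 = [3/10 2/5 0; -7/20 -13/10 0; 0 0 1]
T6·…·T1 = [19/40 21/20 0; -7/20 -13/10 0; 0 0 1]
det M = -1/4; M⁻¹ = [26/5 21/5 0; -7/5 -19/10 0; 0 0 1]
M⁻¹ · (-697/400, 441/200)ᵀ = (1/5, -7/4)ᵀ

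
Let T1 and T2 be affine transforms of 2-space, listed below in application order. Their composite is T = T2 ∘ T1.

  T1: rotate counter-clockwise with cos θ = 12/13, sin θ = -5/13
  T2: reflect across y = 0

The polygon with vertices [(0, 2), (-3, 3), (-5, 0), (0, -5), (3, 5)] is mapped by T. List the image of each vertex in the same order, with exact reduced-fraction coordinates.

image vertices: (10/13, -24/13), (-21/13, -51/13), (-60/13, -25/13), (-25/13, 60/13), (61/13, -45/13)

T1 rotate counter-clockwise with cos θ = 12/13, sin θ = -5/13: (0, 2) → (10/13, 24/13); (-3, 3) → (-21/13, 51/13); (-5, 0) → (-60/13, 25/13); (0, -5) → (-25/13, -60/13); (3, 5) → (61/13, 45/13)
T2 reflect across y = 0: (10/13, 24/13) → (10/13, -24/13); (-21/13, 51/13) → (-21/13, -51/13); (-60/13, 25/13) → (-60/13, -25/13); (-25/13, -60/13) → (-25/13, 60/13); (61/13, 45/13) → (61/13, -45/13)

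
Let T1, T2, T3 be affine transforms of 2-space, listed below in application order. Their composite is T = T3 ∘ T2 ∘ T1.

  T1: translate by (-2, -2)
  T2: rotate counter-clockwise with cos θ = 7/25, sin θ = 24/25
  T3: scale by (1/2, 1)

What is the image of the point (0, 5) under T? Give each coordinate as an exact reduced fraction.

T(p) = (-43/25, -27/25)

T1 translate by (-2, -2): (0, 5) → (-2, 3)
T2 rotate counter-clockwise with cos θ = 7/25, sin θ = 24/25: (-2, 3) → (-86/25, -27/25)
T3 scale by (1/2, 1): (-86/25, -27/25) → (-43/25, -27/25)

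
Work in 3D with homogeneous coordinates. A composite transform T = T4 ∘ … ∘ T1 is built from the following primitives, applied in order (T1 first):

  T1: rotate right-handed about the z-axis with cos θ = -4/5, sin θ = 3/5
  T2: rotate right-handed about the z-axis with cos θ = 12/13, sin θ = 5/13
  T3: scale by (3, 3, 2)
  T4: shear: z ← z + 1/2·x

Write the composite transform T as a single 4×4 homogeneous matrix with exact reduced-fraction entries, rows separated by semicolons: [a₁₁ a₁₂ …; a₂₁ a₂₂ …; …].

T1 = [-4/5 -3/5 0 0; 3/5 -4/5 0 0; 0 0 1 0; 0 0 0 1]
T2·T1 = [-63/65 -16/65 0 0; 16/65 -63/65 0 0; 0 0 1 0; 0 0 0 1]
T3·…·T1 = [-189/65 -48/65 0 0; 48/65 -189/65 0 0; 0 0 2 0; 0 0 0 1]
T4·…·T1 = [-189/65 -48/65 0 0; 48/65 -189/65 0 0; -189/130 -24/65 2 0; 0 0 0 1]

T = [-189/65 -48/65 0 0; 48/65 -189/65 0 0; -189/130 -24/65 2 0; 0 0 0 1]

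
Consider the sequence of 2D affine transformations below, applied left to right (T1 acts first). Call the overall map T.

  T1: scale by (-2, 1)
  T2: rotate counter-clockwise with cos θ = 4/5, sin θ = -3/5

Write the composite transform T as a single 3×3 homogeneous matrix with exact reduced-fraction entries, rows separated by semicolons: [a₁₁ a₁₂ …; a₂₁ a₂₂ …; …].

T = [-8/5 3/5 0; 6/5 4/5 0; 0 0 1]

T1 = [-2 0 0; 0 1 0; 0 0 1]
T2·T1 = [-8/5 3/5 0; 6/5 4/5 0; 0 0 1]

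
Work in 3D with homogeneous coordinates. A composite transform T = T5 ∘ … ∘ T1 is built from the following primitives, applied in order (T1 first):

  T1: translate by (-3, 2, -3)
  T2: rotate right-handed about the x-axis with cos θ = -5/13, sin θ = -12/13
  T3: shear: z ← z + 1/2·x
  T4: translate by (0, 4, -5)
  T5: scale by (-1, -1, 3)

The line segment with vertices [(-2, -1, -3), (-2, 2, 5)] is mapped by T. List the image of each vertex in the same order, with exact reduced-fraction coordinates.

T1 translate by (-3, 2, -3): (-2, -1, -3) → (-5, 1, -6); (-2, 2, 5) → (-5, 4, 2)
T2 rotate right-handed about the x-axis with cos θ = -5/13, sin θ = -12/13: (-5, 1, -6) → (-5, -77/13, 18/13); (-5, 4, 2) → (-5, 4/13, -58/13)
T3 shear: z ← z + 1/2·x: (-5, -77/13, 18/13) → (-5, -77/13, -29/26); (-5, 4/13, -58/13) → (-5, 4/13, -181/26)
T4 translate by (0, 4, -5): (-5, -77/13, -29/26) → (-5, -25/13, -159/26); (-5, 4/13, -181/26) → (-5, 56/13, -311/26)
T5 scale by (-1, -1, 3): (-5, -25/13, -159/26) → (5, 25/13, -477/26); (-5, 56/13, -311/26) → (5, -56/13, -933/26)

image vertices: (5, 25/13, -477/26), (5, -56/13, -933/26)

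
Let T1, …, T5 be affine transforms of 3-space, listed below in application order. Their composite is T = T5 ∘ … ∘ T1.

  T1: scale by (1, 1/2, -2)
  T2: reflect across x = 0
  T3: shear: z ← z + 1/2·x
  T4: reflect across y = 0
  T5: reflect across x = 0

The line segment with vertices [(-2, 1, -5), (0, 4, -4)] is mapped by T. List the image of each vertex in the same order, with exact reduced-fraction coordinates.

T1 scale by (1, 1/2, -2): (-2, 1, -5) → (-2, 1/2, 10); (0, 4, -4) → (0, 2, 8)
T2 reflect across x = 0: (-2, 1/2, 10) → (2, 1/2, 10); (0, 2, 8) → (0, 2, 8)
T3 shear: z ← z + 1/2·x: (2, 1/2, 10) → (2, 1/2, 11); (0, 2, 8) → (0, 2, 8)
T4 reflect across y = 0: (2, 1/2, 11) → (2, -1/2, 11); (0, 2, 8) → (0, -2, 8)
T5 reflect across x = 0: (2, -1/2, 11) → (-2, -1/2, 11); (0, -2, 8) → (0, -2, 8)

image vertices: (-2, -1/2, 11), (0, -2, 8)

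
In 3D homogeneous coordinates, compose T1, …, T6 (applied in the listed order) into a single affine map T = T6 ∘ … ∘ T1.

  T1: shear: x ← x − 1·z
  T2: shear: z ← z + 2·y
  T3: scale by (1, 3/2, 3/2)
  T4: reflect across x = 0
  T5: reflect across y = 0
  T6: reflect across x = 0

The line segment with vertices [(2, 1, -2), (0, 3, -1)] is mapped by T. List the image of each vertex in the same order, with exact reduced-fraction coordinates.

image vertices: (4, -3/2, 0), (1, -9/2, 15/2)

T1 shear: x ← x − 1·z: (2, 1, -2) → (4, 1, -2); (0, 3, -1) → (1, 3, -1)
T2 shear: z ← z + 2·y: (4, 1, -2) → (4, 1, 0); (1, 3, -1) → (1, 3, 5)
T3 scale by (1, 3/2, 3/2): (4, 1, 0) → (4, 3/2, 0); (1, 3, 5) → (1, 9/2, 15/2)
T4 reflect across x = 0: (4, 3/2, 0) → (-4, 3/2, 0); (1, 9/2, 15/2) → (-1, 9/2, 15/2)
T5 reflect across y = 0: (-4, 3/2, 0) → (-4, -3/2, 0); (-1, 9/2, 15/2) → (-1, -9/2, 15/2)
T6 reflect across x = 0: (-4, -3/2, 0) → (4, -3/2, 0); (-1, -9/2, 15/2) → (1, -9/2, 15/2)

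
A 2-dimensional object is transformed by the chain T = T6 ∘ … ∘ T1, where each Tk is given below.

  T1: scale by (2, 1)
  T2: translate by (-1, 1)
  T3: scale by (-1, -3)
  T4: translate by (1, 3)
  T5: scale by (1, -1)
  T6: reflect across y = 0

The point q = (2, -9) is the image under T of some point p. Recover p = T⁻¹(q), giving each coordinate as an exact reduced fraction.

p = (0, 3)

T1 = [2 0 0; 0 1 0; 0 0 1]
T2·T1 = [2 0 -1; 0 1 1; 0 0 1]
T3·…·T1 = [-2 0 1; 0 -3 -3; 0 0 1]
T4·…·T1 = [-2 0 2; 0 -3 0; 0 0 1]
T5·…·T1 = [-2 0 2; 0 3 0; 0 0 1]
T6·…·T1 = [-2 0 2; 0 -3 0; 0 0 1]
det M = 6; M⁻¹ = [-1/2 0 1; 0 -1/3 0; 0 0 1]
M⁻¹ · (2, -9)ᵀ = (0, 3)ᵀ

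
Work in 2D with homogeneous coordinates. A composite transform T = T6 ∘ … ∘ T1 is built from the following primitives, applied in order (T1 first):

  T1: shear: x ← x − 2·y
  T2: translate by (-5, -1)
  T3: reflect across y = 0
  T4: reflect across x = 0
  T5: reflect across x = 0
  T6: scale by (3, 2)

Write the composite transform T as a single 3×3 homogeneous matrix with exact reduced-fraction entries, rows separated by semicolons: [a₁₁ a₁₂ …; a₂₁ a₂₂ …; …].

T = [3 -6 -15; 0 -2 2; 0 0 1]

T1 = [1 -2 0; 0 1 0; 0 0 1]
T2·T1 = [1 -2 -5; 0 1 -1; 0 0 1]
T3·…·T1 = [1 -2 -5; 0 -1 1; 0 0 1]
T4·…·T1 = [-1 2 5; 0 -1 1; 0 0 1]
T5·…·T1 = [1 -2 -5; 0 -1 1; 0 0 1]
T6·…·T1 = [3 -6 -15; 0 -2 2; 0 0 1]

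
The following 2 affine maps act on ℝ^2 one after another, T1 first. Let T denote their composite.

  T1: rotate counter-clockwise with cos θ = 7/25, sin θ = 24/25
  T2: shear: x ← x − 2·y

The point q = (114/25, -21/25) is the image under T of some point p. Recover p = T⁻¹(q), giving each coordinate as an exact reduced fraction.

p = (0, -3)

T1 = [7/25 -24/25 0; 24/25 7/25 0; 0 0 1]
T2·T1 = [-41/25 -38/25 0; 24/25 7/25 0; 0 0 1]
det M = 1; M⁻¹ = [7/25 38/25 0; -24/25 -41/25 0; 0 0 1]
M⁻¹ · (114/25, -21/25)ᵀ = (0, -3)ᵀ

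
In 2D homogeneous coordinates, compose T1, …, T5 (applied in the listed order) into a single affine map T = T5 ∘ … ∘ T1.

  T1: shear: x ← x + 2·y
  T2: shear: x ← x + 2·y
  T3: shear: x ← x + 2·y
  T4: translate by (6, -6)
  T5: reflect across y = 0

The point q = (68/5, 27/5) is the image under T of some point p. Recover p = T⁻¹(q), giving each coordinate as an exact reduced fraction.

T1 = [1 2 0; 0 1 0; 0 0 1]
T2·T1 = [1 4 0; 0 1 0; 0 0 1]
T3·…·T1 = [1 6 0; 0 1 0; 0 0 1]
T4·…·T1 = [1 6 6; 0 1 -6; 0 0 1]
T5·…·T1 = [1 6 6; 0 -1 6; 0 0 1]
det M = -1; M⁻¹ = [1 6 -42; 0 -1 6; 0 0 1]
M⁻¹ · (68/5, 27/5)ᵀ = (4, 3/5)ᵀ

p = (4, 3/5)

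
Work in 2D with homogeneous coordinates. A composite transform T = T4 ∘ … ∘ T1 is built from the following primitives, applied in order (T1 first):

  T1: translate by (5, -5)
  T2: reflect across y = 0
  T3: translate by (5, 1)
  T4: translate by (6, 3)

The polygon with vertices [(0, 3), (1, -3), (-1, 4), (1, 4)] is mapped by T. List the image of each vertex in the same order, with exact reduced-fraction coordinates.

T1 translate by (5, -5): (0, 3) → (5, -2); (1, -3) → (6, -8); (-1, 4) → (4, -1); (1, 4) → (6, -1)
T2 reflect across y = 0: (5, -2) → (5, 2); (6, -8) → (6, 8); (4, -1) → (4, 1); (6, -1) → (6, 1)
T3 translate by (5, 1): (5, 2) → (10, 3); (6, 8) → (11, 9); (4, 1) → (9, 2); (6, 1) → (11, 2)
T4 translate by (6, 3): (10, 3) → (16, 6); (11, 9) → (17, 12); (9, 2) → (15, 5); (11, 2) → (17, 5)

image vertices: (16, 6), (17, 12), (15, 5), (17, 5)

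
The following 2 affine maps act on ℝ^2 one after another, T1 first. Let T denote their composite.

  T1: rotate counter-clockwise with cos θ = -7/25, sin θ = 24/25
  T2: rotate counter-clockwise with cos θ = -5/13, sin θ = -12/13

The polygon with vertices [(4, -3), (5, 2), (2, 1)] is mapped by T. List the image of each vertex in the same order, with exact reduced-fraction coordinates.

T1 rotate counter-clockwise with cos θ = -7/25, sin θ = 24/25: (4, -3) → (44/25, 117/25); (5, 2) → (-83/25, 106/25); (2, 1) → (-38/25, 41/25)
T2 rotate counter-clockwise with cos θ = -5/13, sin θ = -12/13: (44/25, 117/25) → (1184/325, -1113/325); (-83/25, 106/25) → (1687/325, 466/325); (-38/25, 41/25) → (682/325, 251/325)

image vertices: (1184/325, -1113/325), (1687/325, 466/325), (682/325, 251/325)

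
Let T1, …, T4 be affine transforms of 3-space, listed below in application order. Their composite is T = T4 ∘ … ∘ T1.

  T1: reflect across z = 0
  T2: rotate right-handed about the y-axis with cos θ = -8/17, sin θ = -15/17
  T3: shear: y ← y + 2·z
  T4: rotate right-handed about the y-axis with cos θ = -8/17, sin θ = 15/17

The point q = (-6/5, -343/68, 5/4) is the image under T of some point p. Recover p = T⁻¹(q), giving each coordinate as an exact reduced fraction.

p = (-6/5, -7/4, -5/4)

T1 = [1 0 0 0; 0 1 0 0; 0 0 -1 0; 0 0 0 1]
T2·T1 = [-8/17 0 15/17 0; 0 1 0 0; 15/17 0 8/17 0; 0 0 0 1]
T3·…·T1 = [-8/17 0 15/17 0; 30/17 1 16/17 0; 15/17 0 8/17 0; 0 0 0 1]
T4·…·T1 = [1 0 0 0; 30/17 1 16/17 0; 0 0 -1 0; 0 0 0 1]
det M = -1; M⁻¹ = [1 0 0 0; -30/17 1 16/17 0; 0 0 -1 0; 0 0 0 1]
M⁻¹ · (-6/5, -343/68, 5/4)ᵀ = (-6/5, -7/4, -5/4)ᵀ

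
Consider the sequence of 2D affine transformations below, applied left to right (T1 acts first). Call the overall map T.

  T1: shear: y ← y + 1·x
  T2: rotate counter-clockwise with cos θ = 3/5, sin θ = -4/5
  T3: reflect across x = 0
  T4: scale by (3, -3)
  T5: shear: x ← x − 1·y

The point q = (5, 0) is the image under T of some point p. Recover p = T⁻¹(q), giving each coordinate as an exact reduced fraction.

p = (-1, -1/3)

T1 = [1 0 0; 1 1 0; 0 0 1]
T2·T1 = [7/5 4/5 0; -1/5 3/5 0; 0 0 1]
T3·…·T1 = [-7/5 -4/5 0; -1/5 3/5 0; 0 0 1]
T4·…·T1 = [-21/5 -12/5 0; 3/5 -9/5 0; 0 0 1]
T5·…·T1 = [-24/5 -3/5 0; 3/5 -9/5 0; 0 0 1]
det M = 9; M⁻¹ = [-1/5 1/15 0; -1/15 -8/15 0; 0 0 1]
M⁻¹ · (5, 0)ᵀ = (-1, -1/3)ᵀ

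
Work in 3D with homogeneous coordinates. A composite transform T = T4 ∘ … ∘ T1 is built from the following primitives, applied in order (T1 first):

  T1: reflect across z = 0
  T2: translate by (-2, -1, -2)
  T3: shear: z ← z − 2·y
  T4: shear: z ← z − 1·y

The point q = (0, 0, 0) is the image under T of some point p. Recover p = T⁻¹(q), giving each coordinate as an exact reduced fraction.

p = (2, 1, -2)

T1 = [1 0 0 0; 0 1 0 0; 0 0 -1 0; 0 0 0 1]
T2·T1 = [1 0 0 -2; 0 1 0 -1; 0 0 -1 -2; 0 0 0 1]
T3·…·T1 = [1 0 0 -2; 0 1 0 -1; 0 -2 -1 0; 0 0 0 1]
T4·…·T1 = [1 0 0 -2; 0 1 0 -1; 0 -3 -1 1; 0 0 0 1]
det M = -1; M⁻¹ = [1 0 0 2; 0 1 0 1; 0 -3 -1 -2; 0 0 0 1]
M⁻¹ · (0, 0, 0)ᵀ = (2, 1, -2)ᵀ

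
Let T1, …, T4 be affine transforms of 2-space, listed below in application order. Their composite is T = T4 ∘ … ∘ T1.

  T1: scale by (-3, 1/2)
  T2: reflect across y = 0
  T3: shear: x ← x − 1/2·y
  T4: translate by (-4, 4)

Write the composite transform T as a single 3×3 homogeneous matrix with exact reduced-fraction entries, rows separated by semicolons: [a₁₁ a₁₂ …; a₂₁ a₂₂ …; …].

T = [-3 1/4 -4; 0 -1/2 4; 0 0 1]

T1 = [-3 0 0; 0 1/2 0; 0 0 1]
T2·T1 = [-3 0 0; 0 -1/2 0; 0 0 1]
T3·…·T1 = [-3 1/4 0; 0 -1/2 0; 0 0 1]
T4·…·T1 = [-3 1/4 -4; 0 -1/2 4; 0 0 1]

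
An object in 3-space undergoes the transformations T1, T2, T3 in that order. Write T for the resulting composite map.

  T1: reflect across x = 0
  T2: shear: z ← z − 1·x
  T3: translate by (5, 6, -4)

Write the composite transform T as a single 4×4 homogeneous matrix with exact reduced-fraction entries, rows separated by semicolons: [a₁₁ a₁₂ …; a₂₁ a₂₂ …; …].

T = [-1 0 0 5; 0 1 0 6; 1 0 1 -4; 0 0 0 1]

T1 = [-1 0 0 0; 0 1 0 0; 0 0 1 0; 0 0 0 1]
T2·T1 = [-1 0 0 0; 0 1 0 0; 1 0 1 0; 0 0 0 1]
T3·…·T1 = [-1 0 0 5; 0 1 0 6; 1 0 1 -4; 0 0 0 1]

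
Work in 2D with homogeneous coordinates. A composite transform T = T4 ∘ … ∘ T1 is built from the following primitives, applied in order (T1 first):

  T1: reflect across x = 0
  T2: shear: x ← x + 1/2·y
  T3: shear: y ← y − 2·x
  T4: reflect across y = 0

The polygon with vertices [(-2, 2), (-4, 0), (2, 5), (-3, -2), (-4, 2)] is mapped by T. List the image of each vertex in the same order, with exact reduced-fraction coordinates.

image vertices: (3, 4), (4, 8), (1/2, -4), (2, 6), (5, 8)

T1 reflect across x = 0: (-2, 2) → (2, 2); (-4, 0) → (4, 0); (2, 5) → (-2, 5); (-3, -2) → (3, -2); (-4, 2) → (4, 2)
T2 shear: x ← x + 1/2·y: (2, 2) → (3, 2); (4, 0) → (4, 0); (-2, 5) → (1/2, 5); (3, -2) → (2, -2); (4, 2) → (5, 2)
T3 shear: y ← y − 2·x: (3, 2) → (3, -4); (4, 0) → (4, -8); (1/2, 5) → (1/2, 4); (2, -2) → (2, -6); (5, 2) → (5, -8)
T4 reflect across y = 0: (3, -4) → (3, 4); (4, -8) → (4, 8); (1/2, 4) → (1/2, -4); (2, -6) → (2, 6); (5, -8) → (5, 8)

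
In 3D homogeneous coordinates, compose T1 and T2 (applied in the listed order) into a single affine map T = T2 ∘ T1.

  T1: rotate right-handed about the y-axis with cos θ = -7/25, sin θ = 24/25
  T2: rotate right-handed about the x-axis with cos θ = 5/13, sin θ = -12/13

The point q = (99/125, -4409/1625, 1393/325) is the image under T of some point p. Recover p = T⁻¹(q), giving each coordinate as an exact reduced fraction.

p = (3/5, -5, 1)

T1 = [-7/25 0 24/25 0; 0 1 0 0; -24/25 0 -7/25 0; 0 0 0 1]
T2·T1 = [-7/25 0 24/25 0; -288/325 5/13 -84/325 0; -24/65 -12/13 -7/65 0; 0 0 0 1]
det M = 1; M⁻¹ = [-7/25 -288/325 -24/65 0; 0 5/13 -12/13 0; 24/25 -84/325 -7/65 0; 0 0 0 1]
M⁻¹ · (99/125, -4409/1625, 1393/325)ᵀ = (3/5, -5, 1)ᵀ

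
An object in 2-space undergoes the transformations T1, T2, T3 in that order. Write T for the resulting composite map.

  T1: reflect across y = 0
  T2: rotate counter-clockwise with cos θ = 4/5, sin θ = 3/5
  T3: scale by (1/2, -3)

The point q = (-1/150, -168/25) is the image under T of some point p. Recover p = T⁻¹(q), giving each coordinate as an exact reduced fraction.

p = (4/3, -9/5)

T1 = [1 0 0; 0 -1 0; 0 0 1]
T2·T1 = [4/5 3/5 0; 3/5 -4/5 0; 0 0 1]
T3·…·T1 = [2/5 3/10 0; -9/5 12/5 0; 0 0 1]
det M = 3/2; M⁻¹ = [8/5 -1/5 0; 6/5 4/15 0; 0 0 1]
M⁻¹ · (-1/150, -168/25)ᵀ = (4/3, -9/5)ᵀ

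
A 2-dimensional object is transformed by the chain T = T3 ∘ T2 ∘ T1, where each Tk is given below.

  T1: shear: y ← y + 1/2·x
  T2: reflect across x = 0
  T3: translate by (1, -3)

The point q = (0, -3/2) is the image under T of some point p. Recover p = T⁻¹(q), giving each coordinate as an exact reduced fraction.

T1 = [1 0 0; 1/2 1 0; 0 0 1]
T2·T1 = [-1 0 0; 1/2 1 0; 0 0 1]
T3·…·T1 = [-1 0 1; 1/2 1 -3; 0 0 1]
det M = -1; M⁻¹ = [-1 0 1; 1/2 1 5/2; 0 0 1]
M⁻¹ · (0, -3/2)ᵀ = (1, 1)ᵀ

p = (1, 1)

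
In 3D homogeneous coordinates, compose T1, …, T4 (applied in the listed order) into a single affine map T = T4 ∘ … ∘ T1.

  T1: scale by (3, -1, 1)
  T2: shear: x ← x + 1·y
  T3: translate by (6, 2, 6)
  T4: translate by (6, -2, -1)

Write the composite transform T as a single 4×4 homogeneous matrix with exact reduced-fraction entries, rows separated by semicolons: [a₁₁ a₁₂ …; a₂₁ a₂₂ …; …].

T1 = [3 0 0 0; 0 -1 0 0; 0 0 1 0; 0 0 0 1]
T2·T1 = [3 -1 0 0; 0 -1 0 0; 0 0 1 0; 0 0 0 1]
T3·…·T1 = [3 -1 0 6; 0 -1 0 2; 0 0 1 6; 0 0 0 1]
T4·…·T1 = [3 -1 0 12; 0 -1 0 0; 0 0 1 5; 0 0 0 1]

T = [3 -1 0 12; 0 -1 0 0; 0 0 1 5; 0 0 0 1]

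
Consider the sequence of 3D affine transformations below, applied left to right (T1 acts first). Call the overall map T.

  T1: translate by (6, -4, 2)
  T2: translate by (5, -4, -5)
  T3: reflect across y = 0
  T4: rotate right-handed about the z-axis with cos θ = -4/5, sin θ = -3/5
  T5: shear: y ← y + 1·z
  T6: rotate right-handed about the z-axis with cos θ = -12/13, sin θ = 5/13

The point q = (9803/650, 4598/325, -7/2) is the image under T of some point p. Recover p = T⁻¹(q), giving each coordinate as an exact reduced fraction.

T1 = [1 0 0 6; 0 1 0 -4; 0 0 1 2; 0 0 0 1]
T2·T1 = [1 0 0 11; 0 1 0 -8; 0 0 1 -3; 0 0 0 1]
T3·…·T1 = [1 0 0 11; 0 -1 0 8; 0 0 1 -3; 0 0 0 1]
T4·…·T1 = [-4/5 -3/5 0 -4; -3/5 4/5 0 -13; 0 0 1 -3; 0 0 0 1]
T5·…·T1 = [-4/5 -3/5 0 -4; -3/5 4/5 1 -16; 0 0 1 -3; 0 0 0 1]
T6·…·T1 = [63/65 16/65 -5/13 128/13; 16/65 -63/65 -12/13 172/13; 0 0 1 -3; 0 0 0 1]
det M = -1; M⁻¹ = [63/65 16/65 3/5 -11; 16/65 -63/65 -4/5 8; 0 0 1 3; 0 0 0 1]
M⁻¹ · (9803/650, 4598/325, -7/2)ᵀ = (5, 4/5, -1/2)ᵀ

p = (5, 4/5, -1/2)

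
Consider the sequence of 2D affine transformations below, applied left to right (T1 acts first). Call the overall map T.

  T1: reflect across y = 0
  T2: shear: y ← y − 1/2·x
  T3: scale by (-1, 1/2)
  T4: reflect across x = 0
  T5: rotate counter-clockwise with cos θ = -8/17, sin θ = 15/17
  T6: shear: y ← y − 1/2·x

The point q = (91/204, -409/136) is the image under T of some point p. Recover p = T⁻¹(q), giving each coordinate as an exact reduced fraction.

p = (-8/3, -1/2)

T1 = [1 0 0; 0 -1 0; 0 0 1]
T2·T1 = [1 0 0; -1/2 -1 0; 0 0 1]
T3·…·T1 = [-1 0 0; -1/4 -1/2 0; 0 0 1]
T4·…·T1 = [1 0 0; -1/4 -1/2 0; 0 0 1]
T5·…·T1 = [-1/4 15/34 0; 1 4/17 0; 0 0 1]
T6·…·T1 = [-1/4 15/34 0; 9/8 1/68 0; 0 0 1]
det M = -1/2; M⁻¹ = [-1/34 15/17 0; 9/4 1/2 0; 0 0 1]
M⁻¹ · (91/204, -409/136)ᵀ = (-8/3, -1/2)ᵀ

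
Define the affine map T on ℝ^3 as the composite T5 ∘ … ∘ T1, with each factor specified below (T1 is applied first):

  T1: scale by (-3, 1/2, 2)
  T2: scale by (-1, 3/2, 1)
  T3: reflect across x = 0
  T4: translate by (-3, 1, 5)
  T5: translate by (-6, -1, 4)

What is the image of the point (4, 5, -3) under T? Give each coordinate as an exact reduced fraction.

T1 scale by (-3, 1/2, 2): (4, 5, -3) → (-12, 5/2, -6)
T2 scale by (-1, 3/2, 1): (-12, 5/2, -6) → (12, 15/4, -6)
T3 reflect across x = 0: (12, 15/4, -6) → (-12, 15/4, -6)
T4 translate by (-3, 1, 5): (-12, 15/4, -6) → (-15, 19/4, -1)
T5 translate by (-6, -1, 4): (-15, 19/4, -1) → (-21, 15/4, 3)

T(p) = (-21, 15/4, 3)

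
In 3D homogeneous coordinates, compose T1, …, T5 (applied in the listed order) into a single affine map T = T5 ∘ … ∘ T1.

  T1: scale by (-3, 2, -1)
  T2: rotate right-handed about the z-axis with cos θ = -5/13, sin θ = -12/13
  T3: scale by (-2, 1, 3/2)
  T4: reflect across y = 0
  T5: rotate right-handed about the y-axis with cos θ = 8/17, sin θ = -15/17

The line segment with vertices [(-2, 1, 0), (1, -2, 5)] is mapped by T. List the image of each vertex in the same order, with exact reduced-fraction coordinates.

image vertices: (96/221, 82/13, 180/221), (3981/442, -56/13, 210/221)

T1 scale by (-3, 2, -1): (-2, 1, 0) → (6, 2, 0); (1, -2, 5) → (-3, -4, -5)
T2 rotate right-handed about the z-axis with cos θ = -5/13, sin θ = -12/13: (6, 2, 0) → (-6/13, -82/13, 0); (-3, -4, -5) → (-33/13, 56/13, -5)
T3 scale by (-2, 1, 3/2): (-6/13, -82/13, 0) → (12/13, -82/13, 0); (-33/13, 56/13, -5) → (66/13, 56/13, -15/2)
T4 reflect across y = 0: (12/13, -82/13, 0) → (12/13, 82/13, 0); (66/13, 56/13, -15/2) → (66/13, -56/13, -15/2)
T5 rotate right-handed about the y-axis with cos θ = 8/17, sin θ = -15/17: (12/13, 82/13, 0) → (96/221, 82/13, 180/221); (66/13, -56/13, -15/2) → (3981/442, -56/13, 210/221)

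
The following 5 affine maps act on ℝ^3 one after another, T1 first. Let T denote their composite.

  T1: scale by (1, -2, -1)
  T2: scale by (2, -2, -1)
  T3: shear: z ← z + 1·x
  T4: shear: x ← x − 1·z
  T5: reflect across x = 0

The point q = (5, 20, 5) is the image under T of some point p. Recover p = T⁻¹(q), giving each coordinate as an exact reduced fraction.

T1 = [1 0 0 0; 0 -2 0 0; 0 0 -1 0; 0 0 0 1]
T2·T1 = [2 0 0 0; 0 4 0 0; 0 0 1 0; 0 0 0 1]
T3·…·T1 = [2 0 0 0; 0 4 0 0; 2 0 1 0; 0 0 0 1]
T4·…·T1 = [0 0 -1 0; 0 4 0 0; 2 0 1 0; 0 0 0 1]
T5·…·T1 = [0 0 1 0; 0 4 0 0; 2 0 1 0; 0 0 0 1]
det M = -8; M⁻¹ = [-1/2 0 1/2 0; 0 1/4 0 0; 1 0 0 0; 0 0 0 1]
M⁻¹ · (5, 20, 5)ᵀ = (0, 5, 5)ᵀ

p = (0, 5, 5)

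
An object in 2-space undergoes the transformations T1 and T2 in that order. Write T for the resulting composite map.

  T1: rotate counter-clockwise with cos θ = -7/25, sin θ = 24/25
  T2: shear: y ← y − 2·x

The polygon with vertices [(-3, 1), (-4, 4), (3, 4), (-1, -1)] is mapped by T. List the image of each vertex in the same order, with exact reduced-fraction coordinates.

T1 rotate counter-clockwise with cos θ = -7/25, sin θ = 24/25: (-3, 1) → (-3/25, -79/25); (-4, 4) → (-68/25, -124/25); (3, 4) → (-117/25, 44/25); (-1, -1) → (31/25, -17/25)
T2 shear: y ← y − 2·x: (-3/25, -79/25) → (-3/25, -73/25); (-68/25, -124/25) → (-68/25, 12/25); (-117/25, 44/25) → (-117/25, 278/25); (31/25, -17/25) → (31/25, -79/25)

image vertices: (-3/25, -73/25), (-68/25, 12/25), (-117/25, 278/25), (31/25, -79/25)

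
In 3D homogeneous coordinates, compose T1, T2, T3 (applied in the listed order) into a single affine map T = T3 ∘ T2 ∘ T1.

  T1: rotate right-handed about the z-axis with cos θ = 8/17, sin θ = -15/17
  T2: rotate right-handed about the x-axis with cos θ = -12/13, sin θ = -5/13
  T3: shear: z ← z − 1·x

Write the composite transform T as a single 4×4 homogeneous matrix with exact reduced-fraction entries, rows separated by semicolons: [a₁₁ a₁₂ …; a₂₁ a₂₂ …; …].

T1 = [8/17 15/17 0 0; -15/17 8/17 0 0; 0 0 1 0; 0 0 0 1]
T2·T1 = [8/17 15/17 0 0; 180/221 -96/221 5/13 0; 75/221 -40/221 -12/13 0; 0 0 0 1]
T3·…·T1 = [8/17 15/17 0 0; 180/221 -96/221 5/13 0; -29/221 -235/221 -12/13 0; 0 0 0 1]

T = [8/17 15/17 0 0; 180/221 -96/221 5/13 0; -29/221 -235/221 -12/13 0; 0 0 0 1]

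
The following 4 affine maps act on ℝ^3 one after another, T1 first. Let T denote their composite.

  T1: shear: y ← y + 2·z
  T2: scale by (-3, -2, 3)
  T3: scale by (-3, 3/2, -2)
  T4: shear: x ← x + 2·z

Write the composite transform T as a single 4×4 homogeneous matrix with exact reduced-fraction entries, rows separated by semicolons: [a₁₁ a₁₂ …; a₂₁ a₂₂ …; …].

T = [9 0 -12 0; 0 -3 -6 0; 0 0 -6 0; 0 0 0 1]

T1 = [1 0 0 0; 0 1 2 0; 0 0 1 0; 0 0 0 1]
T2·T1 = [-3 0 0 0; 0 -2 -4 0; 0 0 3 0; 0 0 0 1]
T3·…·T1 = [9 0 0 0; 0 -3 -6 0; 0 0 -6 0; 0 0 0 1]
T4·…·T1 = [9 0 -12 0; 0 -3 -6 0; 0 0 -6 0; 0 0 0 1]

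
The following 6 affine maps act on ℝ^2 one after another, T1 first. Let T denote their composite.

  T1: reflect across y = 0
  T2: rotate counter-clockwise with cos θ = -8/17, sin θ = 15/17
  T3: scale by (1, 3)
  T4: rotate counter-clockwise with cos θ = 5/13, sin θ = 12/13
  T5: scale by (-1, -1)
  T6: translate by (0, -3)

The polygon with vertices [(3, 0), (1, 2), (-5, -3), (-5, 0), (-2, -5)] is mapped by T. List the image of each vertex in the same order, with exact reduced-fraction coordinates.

image vertices: (1740/221, -1050/221), (1006/221, -1392/221), (-3539/221, 882/221), (-2900/221, -18/221), (-2225/221, 1095/221)

T1 reflect across y = 0: (3, 0) → (3, 0); (1, 2) → (1, -2); (-5, -3) → (-5, 3); (-5, 0) → (-5, 0); (-2, -5) → (-2, 5)
T2 rotate counter-clockwise with cos θ = -8/17, sin θ = 15/17: (3, 0) → (-24/17, 45/17); (1, -2) → (22/17, 31/17); (-5, 3) → (-5/17, -99/17); (-5, 0) → (40/17, -75/17); (-2, 5) → (-59/17, -70/17)
T3 scale by (1, 3): (-24/17, 45/17) → (-24/17, 135/17); (22/17, 31/17) → (22/17, 93/17); (-5/17, -99/17) → (-5/17, -297/17); (40/17, -75/17) → (40/17, -225/17); (-59/17, -70/17) → (-59/17, -210/17)
T4 rotate counter-clockwise with cos θ = 5/13, sin θ = 12/13: (-24/17, 135/17) → (-1740/221, 387/221); (22/17, 93/17) → (-1006/221, 729/221); (-5/17, -297/17) → (3539/221, -1545/221); (40/17, -225/17) → (2900/221, -645/221); (-59/17, -210/17) → (2225/221, -1758/221)
T5 scale by (-1, -1): (-1740/221, 387/221) → (1740/221, -387/221); (-1006/221, 729/221) → (1006/221, -729/221); (3539/221, -1545/221) → (-3539/221, 1545/221); (2900/221, -645/221) → (-2900/221, 645/221); (2225/221, -1758/221) → (-2225/221, 1758/221)
T6 translate by (0, -3): (1740/221, -387/221) → (1740/221, -1050/221); (1006/221, -729/221) → (1006/221, -1392/221); (-3539/221, 1545/221) → (-3539/221, 882/221); (-2900/221, 645/221) → (-2900/221, -18/221); (-2225/221, 1758/221) → (-2225/221, 1095/221)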